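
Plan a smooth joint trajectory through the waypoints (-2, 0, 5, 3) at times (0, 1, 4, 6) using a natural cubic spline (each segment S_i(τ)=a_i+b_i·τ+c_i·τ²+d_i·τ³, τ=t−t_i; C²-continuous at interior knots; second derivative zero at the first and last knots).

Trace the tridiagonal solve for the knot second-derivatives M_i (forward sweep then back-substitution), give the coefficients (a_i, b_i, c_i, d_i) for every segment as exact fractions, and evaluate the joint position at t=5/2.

  seg 0: a=-2 b=412/213 c=0 d=14/213
  seg 1: a=0 b=454/213 c=14/71 d=-25/213
  seg 2: a=5 b=31/213 c=-61/71 d=61/426
S(5/2) = 1843/568

Δ: Δ0=2, Δ1=5/3, Δ2=-1
row 1: diag=8, rhs=-2; c'=3/8, d'=-1/4
row 2: denom=10−3·3/8=71/8; d'=(-16−3·-1/4)/(71/8)=-122/71
back: M2=-122/71
back: M1=-1/4−3/8·-122/71=28/71
M: M0=0, M1=28/71, M2=-122/71, M3=0
seg 0: a=-2, c=M0/2=0, d=(M1−M0)/(6·1)=14/213, b=Δ0−h0·(2M0+M1)/6=412/213
seg 1: a=0, c=M1/2=14/71, d=(M2−M1)/(6·3)=-25/213, b=Δ1−h1·(2M1+M2)/6=454/213
seg 2: a=5, c=M2/2=-61/71, d=(M3−M2)/(6·2)=61/426, b=Δ2−h2·(2M2+M3)/6=31/213
t_q=5/2 → seg 1, τ=3/2; S=0+454/213·τ+14/71·τ²+-25/213·τ³=1843/568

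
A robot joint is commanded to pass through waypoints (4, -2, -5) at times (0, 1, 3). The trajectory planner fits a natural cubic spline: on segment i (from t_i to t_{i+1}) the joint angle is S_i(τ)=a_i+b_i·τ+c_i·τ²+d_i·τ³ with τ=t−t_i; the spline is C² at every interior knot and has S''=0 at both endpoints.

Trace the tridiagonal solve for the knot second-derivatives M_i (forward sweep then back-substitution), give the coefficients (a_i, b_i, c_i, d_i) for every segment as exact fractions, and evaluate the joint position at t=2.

Δ: Δ0=-6, Δ1=-3/2
row 1: diag=6, rhs=27; c'=1/3, d'=9/2
back: M1=9/2
M: M0=0, M1=9/2, M2=0
seg 0: a=4, c=M0/2=0, d=(M1−M0)/(6·1)=3/4, b=Δ0−h0·(2M0+M1)/6=-27/4
seg 1: a=-2, c=M1/2=9/4, d=(M2−M1)/(6·2)=-3/8, b=Δ1−h1·(2M1+M2)/6=-9/2
t_q=2 → seg 1, τ=1; S=-2+-9/2·τ+9/4·τ²+-3/8·τ³=-37/8

  seg 0: a=4 b=-27/4 c=0 d=3/4
  seg 1: a=-2 b=-9/2 c=9/4 d=-3/8
S(2) = -37/8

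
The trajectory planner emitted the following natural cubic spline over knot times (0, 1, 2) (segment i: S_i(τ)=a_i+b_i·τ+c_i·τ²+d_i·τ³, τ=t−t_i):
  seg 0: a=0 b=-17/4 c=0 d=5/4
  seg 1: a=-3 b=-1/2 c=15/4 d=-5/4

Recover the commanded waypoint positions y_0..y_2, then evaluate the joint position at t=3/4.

y_0 = S_0(0) = a_0 = 0
y_1 = S_1(0) = a_1 = -3
y_2 = S_1(1) = -1
t_q=3/4 is in segment 0 (τ=3/4); S_0(τ)=-681/256

y_0=0 y_1=-3 y_2=-1
S(3/4) = -681/256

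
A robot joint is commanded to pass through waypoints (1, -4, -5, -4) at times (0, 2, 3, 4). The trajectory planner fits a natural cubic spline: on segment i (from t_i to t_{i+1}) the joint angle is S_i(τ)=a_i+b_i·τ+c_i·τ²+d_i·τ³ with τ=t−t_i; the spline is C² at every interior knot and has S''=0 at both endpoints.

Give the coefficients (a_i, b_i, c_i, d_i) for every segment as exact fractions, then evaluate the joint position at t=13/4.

  seg 0: a=1 b=-131/46 c=0 d=2/23
  seg 1: a=-4 b=-83/46 c=12/23 d=13/46
  seg 2: a=-5 b=2/23 c=63/46 d=-21/46
S(13/4) = -14425/2944

Δ: Δ0=-5/2, Δ1=-1, Δ2=1
row 1: diag=6, rhs=9; c'=1/6, d'=3/2
row 2: denom=4−1·1/6=23/6; d'=(12−1·3/2)/(23/6)=63/23
back: M2=63/23
back: M1=3/2−1/6·63/23=24/23
M: M0=0, M1=24/23, M2=63/23, M3=0
seg 0: a=1, c=M0/2=0, d=(M1−M0)/(6·2)=2/23, b=Δ0−h0·(2M0+M1)/6=-131/46
seg 1: a=-4, c=M1/2=12/23, d=(M2−M1)/(6·1)=13/46, b=Δ1−h1·(2M1+M2)/6=-83/46
seg 2: a=-5, c=M2/2=63/46, d=(M3−M2)/(6·1)=-21/46, b=Δ2−h2·(2M2+M3)/6=2/23
t_q=13/4 → seg 2, τ=1/4; S=-5+2/23·τ+63/46·τ²+-21/46·τ³=-14425/2944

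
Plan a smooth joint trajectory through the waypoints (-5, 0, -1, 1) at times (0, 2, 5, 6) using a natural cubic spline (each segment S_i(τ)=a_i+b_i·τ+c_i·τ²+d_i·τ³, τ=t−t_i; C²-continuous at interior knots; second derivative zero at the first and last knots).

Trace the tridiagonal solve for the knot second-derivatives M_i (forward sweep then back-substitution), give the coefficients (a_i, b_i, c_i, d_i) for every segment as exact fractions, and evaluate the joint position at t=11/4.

Δ: Δ0=5/2, Δ1=-1/3, Δ2=2
row 1: diag=10, rhs=-17; c'=3/10, d'=-17/10
row 2: denom=8−3·3/10=71/10; d'=(14−3·-17/10)/(71/10)=191/71
back: M2=191/71
back: M1=-17/10−3/10·191/71=-178/71
M: M0=0, M1=-178/71, M2=191/71, M3=0
seg 0: a=-5, c=M0/2=0, d=(M1−M0)/(6·2)=-89/426, b=Δ0−h0·(2M0+M1)/6=1421/426
seg 1: a=0, c=M1/2=-89/71, d=(M2−M1)/(6·3)=41/142, b=Δ1−h1·(2M1+M2)/6=353/426
seg 2: a=-1, c=M2/2=191/142, d=(M3−M2)/(6·1)=-191/426, b=Δ2−h2·(2M2+M3)/6=235/213
t_q=11/4 → seg 1, τ=3/4; S=0+353/426·τ+-89/71·τ²+41/142·τ³=347/9088

  seg 0: a=-5 b=1421/426 c=0 d=-89/426
  seg 1: a=0 b=353/426 c=-89/71 d=41/142
  seg 2: a=-1 b=235/213 c=191/142 d=-191/426
S(11/4) = 347/9088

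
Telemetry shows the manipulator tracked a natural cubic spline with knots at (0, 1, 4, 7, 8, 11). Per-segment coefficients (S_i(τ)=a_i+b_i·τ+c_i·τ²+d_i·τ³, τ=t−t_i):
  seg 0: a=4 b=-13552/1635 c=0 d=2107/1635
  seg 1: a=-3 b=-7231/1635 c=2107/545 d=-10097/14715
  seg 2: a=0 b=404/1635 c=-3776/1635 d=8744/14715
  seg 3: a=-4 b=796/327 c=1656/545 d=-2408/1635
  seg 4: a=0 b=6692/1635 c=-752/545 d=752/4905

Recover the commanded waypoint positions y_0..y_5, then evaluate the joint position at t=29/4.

y_0 = S_0(0) = a_0 = 4
y_1 = S_1(0) = a_1 = -3
y_2 = S_2(0) = a_2 = 0
y_3 = S_3(0) = a_3 = -4
y_4 = S_4(0) = a_4 = 0
y_5 = S_4(3) = 4
t_q=29/4 is in segment 3 (τ=1/4); S_3(τ)=-14059/4360

y_0=4 y_1=-3 y_2=0 y_3=-4 y_4=0 y_5=4
S(29/4) = -14059/4360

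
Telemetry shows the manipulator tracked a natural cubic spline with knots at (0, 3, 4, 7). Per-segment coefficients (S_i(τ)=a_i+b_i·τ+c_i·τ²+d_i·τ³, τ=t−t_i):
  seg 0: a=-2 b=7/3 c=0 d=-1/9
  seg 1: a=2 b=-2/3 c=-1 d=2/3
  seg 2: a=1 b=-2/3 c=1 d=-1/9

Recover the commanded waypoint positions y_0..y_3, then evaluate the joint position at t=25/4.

y_0 = S_0(0) = a_0 = -2
y_1 = S_1(0) = a_1 = 2
y_2 = S_2(0) = a_2 = 1
y_3 = S_2(3) = 5
t_q=25/4 is in segment 2 (τ=9/4); S_2(τ)=211/64

y_0=-2 y_1=2 y_2=1 y_3=5
S(25/4) = 211/64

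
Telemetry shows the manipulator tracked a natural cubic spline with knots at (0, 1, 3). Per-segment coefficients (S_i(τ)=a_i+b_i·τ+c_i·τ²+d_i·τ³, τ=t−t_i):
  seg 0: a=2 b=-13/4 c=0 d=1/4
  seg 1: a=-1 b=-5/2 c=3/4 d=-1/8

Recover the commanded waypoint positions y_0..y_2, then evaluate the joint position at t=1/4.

y_0 = S_0(0) = a_0 = 2
y_1 = S_1(0) = a_1 = -1
y_2 = S_1(2) = -4
t_q=1/4 is in segment 0 (τ=1/4); S_0(τ)=305/256

y_0=2 y_1=-1 y_2=-4
S(1/4) = 305/256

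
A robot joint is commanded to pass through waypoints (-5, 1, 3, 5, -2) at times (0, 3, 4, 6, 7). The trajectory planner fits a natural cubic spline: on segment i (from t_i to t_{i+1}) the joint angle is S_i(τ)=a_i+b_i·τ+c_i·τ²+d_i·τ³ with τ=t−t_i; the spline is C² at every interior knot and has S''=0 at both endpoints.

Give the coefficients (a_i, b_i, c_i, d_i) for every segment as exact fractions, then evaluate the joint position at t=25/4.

Δ: Δ0=2, Δ1=2, Δ2=1, Δ3=-7
row 1: diag=8, rhs=0; c'=1/8, d'=0
row 2: denom=6−1·1/8=47/8; d'=(-6−1·0)/(47/8)=-48/47
row 3: denom=6−2·16/47=250/47; d'=(-48−2·-48/47)/(250/47)=-216/25
back: M3=-216/25
back: M2=-48/47−16/47·-216/25=48/25
back: M1=0−1/8·48/25=-6/25
M: M0=0, M1=-6/25, M2=48/25, M3=-216/25, M4=0
seg 0: a=-5, c=M0/2=0, d=(M1−M0)/(6·3)=-1/75, b=Δ0−h0·(2M0+M1)/6=53/25
seg 1: a=1, c=M1/2=-3/25, d=(M2−M1)/(6·1)=9/25, b=Δ1−h1·(2M1+M2)/6=44/25
seg 2: a=3, c=M2/2=24/25, d=(M3−M2)/(6·2)=-22/25, b=Δ2−h2·(2M2+M3)/6=13/5
seg 3: a=5, c=M3/2=-108/25, d=(M4−M3)/(6·1)=36/25, b=Δ3−h3·(2M3+M4)/6=-103/25
t_q=25/4 → seg 3, τ=1/4; S=5+-103/25·τ+-108/25·τ²+36/25·τ³=1489/400

  seg 0: a=-5 b=53/25 c=0 d=-1/75
  seg 1: a=1 b=44/25 c=-3/25 d=9/25
  seg 2: a=3 b=13/5 c=24/25 d=-22/25
  seg 3: a=5 b=-103/25 c=-108/25 d=36/25
S(25/4) = 1489/400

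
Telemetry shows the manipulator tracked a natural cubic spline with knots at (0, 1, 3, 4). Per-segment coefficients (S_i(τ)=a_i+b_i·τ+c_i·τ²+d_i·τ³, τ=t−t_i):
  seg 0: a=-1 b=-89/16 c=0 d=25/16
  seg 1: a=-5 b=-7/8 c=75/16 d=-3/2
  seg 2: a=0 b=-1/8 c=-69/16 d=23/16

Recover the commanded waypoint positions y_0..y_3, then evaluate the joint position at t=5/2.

y_0 = S_0(0) = a_0 = -1
y_1 = S_1(0) = a_1 = -5
y_2 = S_2(0) = a_2 = 0
y_3 = S_2(1) = -3
t_q=5/2 is in segment 1 (τ=3/2); S_1(τ)=-53/64

y_0=-1 y_1=-5 y_2=0 y_3=-3
S(5/2) = -53/64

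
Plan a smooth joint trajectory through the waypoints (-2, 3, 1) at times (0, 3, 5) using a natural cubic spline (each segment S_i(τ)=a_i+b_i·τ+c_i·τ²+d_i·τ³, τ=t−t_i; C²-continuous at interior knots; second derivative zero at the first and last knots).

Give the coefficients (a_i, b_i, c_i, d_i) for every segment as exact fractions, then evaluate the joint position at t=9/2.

Δ: Δ0=5/3, Δ1=-1
row 1: diag=10, rhs=-16; c'=1/5, d'=-8/5
back: M1=-8/5
M: M0=0, M1=-8/5, M2=0
seg 0: a=-2, c=M0/2=0, d=(M1−M0)/(6·3)=-4/45, b=Δ0−h0·(2M0+M1)/6=37/15
seg 1: a=3, c=M1/2=-4/5, d=(M2−M1)/(6·2)=2/15, b=Δ1−h1·(2M1+M2)/6=1/15
t_q=9/2 → seg 1, τ=3/2; S=3+1/15·τ+-4/5·τ²+2/15·τ³=7/4

  seg 0: a=-2 b=37/15 c=0 d=-4/45
  seg 1: a=3 b=1/15 c=-4/5 d=2/15
S(9/2) = 7/4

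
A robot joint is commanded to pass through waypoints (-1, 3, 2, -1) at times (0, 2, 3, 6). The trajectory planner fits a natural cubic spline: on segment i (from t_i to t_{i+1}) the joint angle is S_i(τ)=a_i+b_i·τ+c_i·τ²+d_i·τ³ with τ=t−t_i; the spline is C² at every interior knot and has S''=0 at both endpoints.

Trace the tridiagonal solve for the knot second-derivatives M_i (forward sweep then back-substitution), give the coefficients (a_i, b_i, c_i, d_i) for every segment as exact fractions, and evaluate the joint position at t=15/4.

  seg 0: a=-1 b=142/47 c=0 d=-12/47
  seg 1: a=3 b=-2/47 c=-72/47 d=27/47
  seg 2: a=2 b=-65/47 c=9/47 d=-1/47
S(15/4) = 3193/3008

Δ: Δ0=2, Δ1=-1, Δ2=-1
row 1: diag=6, rhs=-18; c'=1/6, d'=-3
row 2: denom=8−1·1/6=47/6; d'=(0−1·-3)/(47/6)=18/47
back: M2=18/47
back: M1=-3−1/6·18/47=-144/47
M: M0=0, M1=-144/47, M2=18/47, M3=0
seg 0: a=-1, c=M0/2=0, d=(M1−M0)/(6·2)=-12/47, b=Δ0−h0·(2M0+M1)/6=142/47
seg 1: a=3, c=M1/2=-72/47, d=(M2−M1)/(6·1)=27/47, b=Δ1−h1·(2M1+M2)/6=-2/47
seg 2: a=2, c=M2/2=9/47, d=(M3−M2)/(6·3)=-1/47, b=Δ2−h2·(2M2+M3)/6=-65/47
t_q=15/4 → seg 2, τ=3/4; S=2+-65/47·τ+9/47·τ²+-1/47·τ³=3193/3008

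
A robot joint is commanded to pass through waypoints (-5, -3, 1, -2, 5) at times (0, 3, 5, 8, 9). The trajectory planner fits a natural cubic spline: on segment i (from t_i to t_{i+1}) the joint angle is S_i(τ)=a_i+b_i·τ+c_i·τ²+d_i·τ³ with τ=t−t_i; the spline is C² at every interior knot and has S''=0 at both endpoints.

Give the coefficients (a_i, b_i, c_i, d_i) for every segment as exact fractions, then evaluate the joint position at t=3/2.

Δ: Δ0=2/3, Δ1=2, Δ2=-1, Δ3=7
row 1: diag=10, rhs=8; c'=1/5, d'=4/5
row 2: denom=10−2·1/5=48/5; d'=(-18−2·4/5)/(48/5)=-49/24
row 3: denom=8−3·5/16=113/16; d'=(48−3·-49/24)/(113/16)=866/113
back: M3=866/113
back: M2=-49/24−5/16·866/113=-1504/339
back: M1=4/5−1/5·-1504/339=572/339
M: M0=0, M1=572/339, M2=-1504/339, M3=866/113, M4=0
seg 0: a=-5, c=M0/2=0, d=(M1−M0)/(6·3)=286/3051, b=Δ0−h0·(2M0+M1)/6=-20/113
seg 1: a=-3, c=M1/2=286/339, d=(M2−M1)/(6·2)=-173/339, b=Δ1−h1·(2M1+M2)/6=266/113
seg 2: a=1, c=M2/2=-752/339, d=(M3−M2)/(6·3)=2051/3051, b=Δ2−h2·(2M2+M3)/6=-134/339
seg 3: a=-2, c=M3/2=433/113, d=(M4−M3)/(6·1)=-433/339, b=Δ3−h3·(2M3+M4)/6=1507/339
t_q=3/2 → seg 0, τ=3/2; S=-5+-20/113·τ+0·τ²+286/3051·τ³=-2237/452

  seg 0: a=-5 b=-20/113 c=0 d=286/3051
  seg 1: a=-3 b=266/113 c=286/339 d=-173/339
  seg 2: a=1 b=-134/339 c=-752/339 d=2051/3051
  seg 3: a=-2 b=1507/339 c=433/113 d=-433/339
S(3/2) = -2237/452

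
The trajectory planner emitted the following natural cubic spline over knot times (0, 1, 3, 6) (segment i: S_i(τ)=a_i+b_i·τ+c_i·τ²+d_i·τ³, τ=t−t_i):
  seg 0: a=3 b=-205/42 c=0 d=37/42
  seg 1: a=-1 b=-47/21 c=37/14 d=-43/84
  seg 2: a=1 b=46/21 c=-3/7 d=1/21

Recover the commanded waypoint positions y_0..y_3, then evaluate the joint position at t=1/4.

y_0 = S_0(0) = a_0 = 3
y_1 = S_1(0) = a_1 = -1
y_2 = S_2(0) = a_2 = 1
y_3 = S_2(3) = 5
t_q=1/4 is in segment 0 (τ=1/4); S_0(τ)=1607/896

y_0=3 y_1=-1 y_2=1 y_3=5
S(1/4) = 1607/896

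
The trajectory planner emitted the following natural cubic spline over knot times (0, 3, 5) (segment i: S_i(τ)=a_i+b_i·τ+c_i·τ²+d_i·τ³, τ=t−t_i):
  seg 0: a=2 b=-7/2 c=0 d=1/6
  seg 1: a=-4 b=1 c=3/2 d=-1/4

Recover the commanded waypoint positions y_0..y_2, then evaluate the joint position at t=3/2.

y_0=2 y_1=-4 y_2=2
S(3/2) = -43/16

y_0 = S_0(0) = a_0 = 2
y_1 = S_1(0) = a_1 = -4
y_2 = S_1(2) = 2
t_q=3/2 is in segment 0 (τ=3/2); S_0(τ)=-43/16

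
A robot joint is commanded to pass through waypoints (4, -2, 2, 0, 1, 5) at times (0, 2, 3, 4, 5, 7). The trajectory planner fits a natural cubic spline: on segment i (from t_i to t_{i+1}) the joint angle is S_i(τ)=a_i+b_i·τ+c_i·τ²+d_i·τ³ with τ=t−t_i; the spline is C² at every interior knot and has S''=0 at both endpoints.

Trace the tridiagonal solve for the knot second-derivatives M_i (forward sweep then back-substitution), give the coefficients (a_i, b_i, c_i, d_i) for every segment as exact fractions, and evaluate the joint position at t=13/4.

  seg 0: a=4 b=-2993/493 c=0 d=757/986
  seg 1: a=-2 b=1549/493 c=2271/493 d=-1848/493
  seg 2: a=2 b=547/493 c=-3273/493 d=60/17
  seg 3: a=0 b=-779/493 c=1947/493 d=-675/493
  seg 4: a=1 b=1090/493 c=-78/493 d=13/493
S(13/4) = 7563/3944

Δ: Δ0=-3, Δ1=4, Δ2=-2, Δ3=1, Δ4=2
row 1: diag=6, rhs=42; c'=1/6, d'=7
row 2: denom=4−1·1/6=23/6; d'=(-36−1·7)/(23/6)=-258/23
row 3: denom=4−1·6/23=86/23; d'=(18−1·-258/23)/(86/23)=336/43
row 4: denom=6−1·23/86=493/86; d'=(6−1·336/43)/(493/86)=-156/493
back: M4=-156/493
back: M3=336/43−23/86·-156/493=3894/493
back: M2=-258/23−6/23·3894/493=-6546/493
back: M1=7−1/6·-6546/493=4542/493
M: M0=0, M1=4542/493, M2=-6546/493, M3=3894/493, M4=-156/493, M5=0
seg 0: a=4, c=M0/2=0, d=(M1−M0)/(6·2)=757/986, b=Δ0−h0·(2M0+M1)/6=-2993/493
seg 1: a=-2, c=M1/2=2271/493, d=(M2−M1)/(6·1)=-1848/493, b=Δ1−h1·(2M1+M2)/6=1549/493
seg 2: a=2, c=M2/2=-3273/493, d=(M3−M2)/(6·1)=60/17, b=Δ2−h2·(2M2+M3)/6=547/493
seg 3: a=0, c=M3/2=1947/493, d=(M4−M3)/(6·1)=-675/493, b=Δ3−h3·(2M3+M4)/6=-779/493
seg 4: a=1, c=M4/2=-78/493, d=(M5−M4)/(6·2)=13/493, b=Δ4−h4·(2M4+M5)/6=1090/493
t_q=13/4 → seg 2, τ=1/4; S=2+547/493·τ+-3273/493·τ²+60/17·τ³=7563/3944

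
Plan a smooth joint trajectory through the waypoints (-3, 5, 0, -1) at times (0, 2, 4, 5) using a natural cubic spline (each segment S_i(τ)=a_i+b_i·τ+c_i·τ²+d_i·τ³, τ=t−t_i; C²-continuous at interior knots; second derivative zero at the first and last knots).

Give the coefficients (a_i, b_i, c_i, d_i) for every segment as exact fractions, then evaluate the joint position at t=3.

  seg 0: a=-3 b=65/11 c=0 d=-21/44
  seg 1: a=5 b=2/11 c=-63/22 d=67/88
  seg 2: a=0 b=-47/22 c=75/44 d=-25/44
S(3) = 271/88

Δ: Δ0=4, Δ1=-5/2, Δ2=-1
row 1: diag=8, rhs=-39; c'=1/4, d'=-39/8
row 2: denom=6−2·1/4=11/2; d'=(9−2·-39/8)/(11/2)=75/22
back: M2=75/22
back: M1=-39/8−1/4·75/22=-63/11
M: M0=0, M1=-63/11, M2=75/22, M3=0
seg 0: a=-3, c=M0/2=0, d=(M1−M0)/(6·2)=-21/44, b=Δ0−h0·(2M0+M1)/6=65/11
seg 1: a=5, c=M1/2=-63/22, d=(M2−M1)/(6·2)=67/88, b=Δ1−h1·(2M1+M2)/6=2/11
seg 2: a=0, c=M2/2=75/44, d=(M3−M2)/(6·1)=-25/44, b=Δ2−h2·(2M2+M3)/6=-47/22
t_q=3 → seg 1, τ=1; S=5+2/11·τ+-63/22·τ²+67/88·τ³=271/88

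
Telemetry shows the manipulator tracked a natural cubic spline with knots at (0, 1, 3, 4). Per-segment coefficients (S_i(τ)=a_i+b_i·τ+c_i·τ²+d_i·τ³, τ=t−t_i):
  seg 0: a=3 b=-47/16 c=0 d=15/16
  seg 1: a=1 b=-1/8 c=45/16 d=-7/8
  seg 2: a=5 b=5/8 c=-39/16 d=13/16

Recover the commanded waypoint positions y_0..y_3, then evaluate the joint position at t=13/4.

y_0=3 y_1=1 y_2=5 y_3=4
S(13/4) = 5137/1024

y_0 = S_0(0) = a_0 = 3
y_1 = S_1(0) = a_1 = 1
y_2 = S_2(0) = a_2 = 5
y_3 = S_2(1) = 4
t_q=13/4 is in segment 2 (τ=1/4); S_2(τ)=5137/1024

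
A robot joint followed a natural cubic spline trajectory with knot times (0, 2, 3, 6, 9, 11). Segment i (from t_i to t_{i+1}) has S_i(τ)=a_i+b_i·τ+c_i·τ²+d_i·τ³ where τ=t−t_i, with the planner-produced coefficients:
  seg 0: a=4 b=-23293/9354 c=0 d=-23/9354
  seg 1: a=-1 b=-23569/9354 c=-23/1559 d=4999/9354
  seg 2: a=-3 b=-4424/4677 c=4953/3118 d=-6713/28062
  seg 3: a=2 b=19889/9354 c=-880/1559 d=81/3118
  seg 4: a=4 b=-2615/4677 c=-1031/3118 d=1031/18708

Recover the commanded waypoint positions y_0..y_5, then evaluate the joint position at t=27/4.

y_0 = S_0(0) = a_0 = 4
y_1 = S_1(0) = a_1 = -1
y_2 = S_2(0) = a_2 = -3
y_3 = S_3(0) = a_3 = 2
y_4 = S_4(0) = a_4 = 4
y_5 = S_4(2) = 2
t_q=27/4 is in segment 3 (τ=3/4); S_3(τ)=656155/199552

y_0=4 y_1=-1 y_2=-3 y_3=2 y_4=4 y_5=2
S(27/4) = 656155/199552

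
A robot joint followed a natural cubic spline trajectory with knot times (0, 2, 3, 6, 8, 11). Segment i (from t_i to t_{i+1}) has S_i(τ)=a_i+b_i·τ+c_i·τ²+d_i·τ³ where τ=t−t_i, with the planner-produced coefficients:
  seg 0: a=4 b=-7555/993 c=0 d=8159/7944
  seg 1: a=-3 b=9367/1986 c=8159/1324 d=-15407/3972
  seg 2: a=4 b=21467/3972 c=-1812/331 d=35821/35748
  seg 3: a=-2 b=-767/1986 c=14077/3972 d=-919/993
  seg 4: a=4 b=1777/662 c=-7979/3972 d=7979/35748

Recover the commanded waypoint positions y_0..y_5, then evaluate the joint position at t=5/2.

y_0 = S_0(0) = a_0 = 4
y_1 = S_1(0) = a_1 = -3
y_2 = S_2(0) = a_2 = 4
y_3 = S_3(0) = a_3 = -2
y_4 = S_4(0) = a_4 = 4
y_5 = S_4(3) = 0
t_q=5/2 is in segment 1 (τ=1/2); S_1(τ)=4385/10592

y_0=4 y_1=-3 y_2=4 y_3=-2 y_4=4 y_5=0
S(5/2) = 4385/10592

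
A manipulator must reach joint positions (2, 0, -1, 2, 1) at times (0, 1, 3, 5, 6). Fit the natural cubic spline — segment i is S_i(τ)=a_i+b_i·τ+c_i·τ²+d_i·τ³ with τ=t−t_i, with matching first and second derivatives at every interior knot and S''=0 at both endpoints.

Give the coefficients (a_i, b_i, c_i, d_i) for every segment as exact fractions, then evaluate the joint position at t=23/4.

Δ: Δ0=-2, Δ1=-1/2, Δ2=3/2, Δ3=-1
row 1: diag=6, rhs=9; c'=1/3, d'=3/2
row 2: denom=8−2·1/3=22/3; d'=(12−2·3/2)/(22/3)=27/22
row 3: denom=6−2·3/11=60/11; d'=(-15−2·27/22)/(60/11)=-16/5
back: M3=-16/5
back: M2=27/22−3/11·-16/5=21/10
back: M1=3/2−1/3·21/10=4/5
M: M0=0, M1=4/5, M2=21/10, M3=-16/5, M4=0
seg 0: a=2, c=M0/2=0, d=(M1−M0)/(6·1)=2/15, b=Δ0−h0·(2M0+M1)/6=-32/15
seg 1: a=0, c=M1/2=2/5, d=(M2−M1)/(6·2)=13/120, b=Δ1−h1·(2M1+M2)/6=-26/15
seg 2: a=-1, c=M2/2=21/20, d=(M3−M2)/(6·2)=-53/120, b=Δ2−h2·(2M2+M3)/6=7/6
seg 3: a=2, c=M3/2=-8/5, d=(M4−M3)/(6·1)=8/15, b=Δ3−h3·(2M3+M4)/6=1/15
t_q=23/4 → seg 3, τ=3/4; S=2+1/15·τ+-8/5·τ²+8/15·τ³=11/8

  seg 0: a=2 b=-32/15 c=0 d=2/15
  seg 1: a=0 b=-26/15 c=2/5 d=13/120
  seg 2: a=-1 b=7/6 c=21/20 d=-53/120
  seg 3: a=2 b=1/15 c=-8/5 d=8/15
S(23/4) = 11/8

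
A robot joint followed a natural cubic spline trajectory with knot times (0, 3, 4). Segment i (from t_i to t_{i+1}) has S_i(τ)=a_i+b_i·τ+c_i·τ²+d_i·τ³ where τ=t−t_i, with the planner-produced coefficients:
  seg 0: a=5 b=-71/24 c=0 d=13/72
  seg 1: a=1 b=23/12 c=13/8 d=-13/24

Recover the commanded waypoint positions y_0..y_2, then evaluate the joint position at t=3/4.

y_0 = S_0(0) = a_0 = 5
y_1 = S_1(0) = a_1 = 1
y_2 = S_1(1) = 4
t_q=3/4 is in segment 0 (τ=3/4); S_0(τ)=1463/512

y_0=5 y_1=1 y_2=4
S(3/4) = 1463/512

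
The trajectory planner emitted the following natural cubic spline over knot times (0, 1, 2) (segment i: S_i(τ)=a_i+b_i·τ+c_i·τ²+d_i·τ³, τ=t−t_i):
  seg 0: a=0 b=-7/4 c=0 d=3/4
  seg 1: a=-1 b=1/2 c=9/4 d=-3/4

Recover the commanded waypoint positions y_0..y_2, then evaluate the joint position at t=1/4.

y_0=0 y_1=-1 y_2=1
S(1/4) = -109/256

y_0 = S_0(0) = a_0 = 0
y_1 = S_1(0) = a_1 = -1
y_2 = S_1(1) = 1
t_q=1/4 is in segment 0 (τ=1/4); S_0(τ)=-109/256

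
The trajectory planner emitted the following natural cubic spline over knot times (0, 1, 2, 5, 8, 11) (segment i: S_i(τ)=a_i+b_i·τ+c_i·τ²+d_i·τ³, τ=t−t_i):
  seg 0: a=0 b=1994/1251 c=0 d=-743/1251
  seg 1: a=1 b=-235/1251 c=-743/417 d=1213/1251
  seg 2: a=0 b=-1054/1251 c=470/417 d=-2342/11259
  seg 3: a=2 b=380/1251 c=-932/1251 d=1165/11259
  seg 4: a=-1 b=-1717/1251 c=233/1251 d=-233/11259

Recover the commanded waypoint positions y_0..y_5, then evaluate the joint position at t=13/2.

y_0=0 y_1=1 y_2=0 y_3=2 y_4=-1 y_5=-4
S(13/2) = 1255/1112

y_0 = S_0(0) = a_0 = 0
y_1 = S_1(0) = a_1 = 1
y_2 = S_2(0) = a_2 = 0
y_3 = S_3(0) = a_3 = 2
y_4 = S_4(0) = a_4 = -1
y_5 = S_4(3) = -4
t_q=13/2 is in segment 3 (τ=3/2); S_3(τ)=1255/1112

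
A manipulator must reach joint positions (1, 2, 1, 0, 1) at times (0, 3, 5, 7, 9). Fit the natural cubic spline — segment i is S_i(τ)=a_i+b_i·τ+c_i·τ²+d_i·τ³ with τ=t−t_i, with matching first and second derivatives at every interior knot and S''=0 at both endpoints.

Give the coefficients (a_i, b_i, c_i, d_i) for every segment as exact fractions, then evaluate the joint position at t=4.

Δ: Δ0=1/3, Δ1=-1/2, Δ2=-1/2, Δ3=1/2
row 1: diag=10, rhs=-5; c'=1/5, d'=-1/2
row 2: denom=8−2·1/5=38/5; d'=(0−2·-1/2)/(38/5)=5/38
row 3: denom=8−2·5/19=142/19; d'=(6−2·5/38)/(142/19)=109/142
back: M3=109/142
back: M2=5/38−5/19·109/142=-5/71
back: M1=-1/2−1/5·-5/71=-69/142
M: M0=0, M1=-69/142, M2=-5/71, M3=109/142, M4=0
seg 0: a=1, c=M0/2=0, d=(M1−M0)/(6·3)=-23/852, b=Δ0−h0·(2M0+M1)/6=491/852
seg 1: a=2, c=M1/2=-69/284, d=(M2−M1)/(6·2)=59/1704, b=Δ1−h1·(2M1+M2)/6=-65/426
seg 2: a=1, c=M2/2=-5/142, d=(M3−M2)/(6·2)=119/1704, b=Δ2−h2·(2M2+M3)/6=-151/213
seg 3: a=0, c=M3/2=109/284, d=(M4−M3)/(6·2)=-109/1704, b=Δ3−h3·(2M3+M4)/6=-5/426
t_q=4 → seg 1, τ=1; S=2+-65/426·τ+-69/284·τ²+59/1704·τ³=931/568

  seg 0: a=1 b=491/852 c=0 d=-23/852
  seg 1: a=2 b=-65/426 c=-69/284 d=59/1704
  seg 2: a=1 b=-151/213 c=-5/142 d=119/1704
  seg 3: a=0 b=-5/426 c=109/284 d=-109/1704
S(4) = 931/568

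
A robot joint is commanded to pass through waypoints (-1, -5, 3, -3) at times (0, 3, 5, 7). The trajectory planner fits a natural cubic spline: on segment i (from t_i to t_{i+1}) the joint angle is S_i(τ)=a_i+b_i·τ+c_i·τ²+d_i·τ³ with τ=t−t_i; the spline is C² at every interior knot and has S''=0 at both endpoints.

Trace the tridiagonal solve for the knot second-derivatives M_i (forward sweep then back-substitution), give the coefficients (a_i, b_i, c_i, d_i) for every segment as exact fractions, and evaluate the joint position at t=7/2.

Δ: Δ0=-4/3, Δ1=4, Δ2=-3
row 1: diag=10, rhs=32; c'=1/5, d'=16/5
row 2: denom=8−2·1/5=38/5; d'=(-42−2·16/5)/(38/5)=-121/19
back: M2=-121/19
back: M1=16/5−1/5·-121/19=85/19
M: M0=0, M1=85/19, M2=-121/19, M3=0
seg 0: a=-1, c=M0/2=0, d=(M1−M0)/(6·3)=85/342, b=Δ0−h0·(2M0+M1)/6=-407/114
seg 1: a=-5, c=M1/2=85/38, d=(M2−M1)/(6·2)=-103/114, b=Δ1−h1·(2M1+M2)/6=179/57
seg 2: a=3, c=M2/2=-121/38, d=(M3−M2)/(6·2)=121/228, b=Δ2−h2·(2M2+M3)/6=71/57
t_q=7/2 → seg 1, τ=1/2; S=-5+179/57·τ+85/38·τ²+-103/114·τ³=-907/304

  seg 0: a=-1 b=-407/114 c=0 d=85/342
  seg 1: a=-5 b=179/57 c=85/38 d=-103/114
  seg 2: a=3 b=71/57 c=-121/38 d=121/228
S(7/2) = -907/304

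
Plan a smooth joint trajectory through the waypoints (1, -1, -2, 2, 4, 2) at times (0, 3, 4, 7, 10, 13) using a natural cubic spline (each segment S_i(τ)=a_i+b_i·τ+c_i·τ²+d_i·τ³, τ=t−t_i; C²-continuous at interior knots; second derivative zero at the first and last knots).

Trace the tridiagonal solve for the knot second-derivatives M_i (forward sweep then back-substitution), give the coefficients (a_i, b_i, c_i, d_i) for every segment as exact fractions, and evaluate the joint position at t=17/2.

  seg 0: a=1 b=-349/849 c=0 d=-217/7641
  seg 1: a=-1 b=-1000/849 c=-217/849 d=368/849
  seg 2: a=-2 b=-110/283 c=887/849 d=-1199/7641
  seg 3: a=2 b=465/283 c=-104/283 d=107/7641
  seg 4: a=4 b=-52/283 c=-205/849 d=205/7641
S(17/2) = 8343/2264

Δ: Δ0=-2/3, Δ1=-1, Δ2=4/3, Δ3=2/3, Δ4=-2/3
row 1: diag=8, rhs=-2; c'=1/8, d'=-1/4
row 2: denom=8−1·1/8=63/8; d'=(14−1·-1/4)/(63/8)=38/21
row 3: denom=12−3·8/21=76/7; d'=(-4−3·38/21)/(76/7)=-33/38
row 4: denom=12−3·21/76=849/76; d'=(-8−3·-33/38)/(849/76)=-410/849
back: M4=-410/849
back: M3=-33/38−21/76·-410/849=-208/283
back: M2=38/21−8/21·-208/283=1774/849
back: M1=-1/4−1/8·1774/849=-434/849
M: M0=0, M1=-434/849, M2=1774/849, M3=-208/283, M4=-410/849, M5=0
seg 0: a=1, c=M0/2=0, d=(M1−M0)/(6·3)=-217/7641, b=Δ0−h0·(2M0+M1)/6=-349/849
seg 1: a=-1, c=M1/2=-217/849, d=(M2−M1)/(6·1)=368/849, b=Δ1−h1·(2M1+M2)/6=-1000/849
seg 2: a=-2, c=M2/2=887/849, d=(M3−M2)/(6·3)=-1199/7641, b=Δ2−h2·(2M2+M3)/6=-110/283
seg 3: a=2, c=M3/2=-104/283, d=(M4−M3)/(6·3)=107/7641, b=Δ3−h3·(2M3+M4)/6=465/283
seg 4: a=4, c=M4/2=-205/849, d=(M5−M4)/(6·3)=205/7641, b=Δ4−h4·(2M4+M5)/6=-52/283
t_q=17/2 → seg 3, τ=3/2; S=2+465/283·τ+-104/283·τ²+107/7641·τ³=8343/2264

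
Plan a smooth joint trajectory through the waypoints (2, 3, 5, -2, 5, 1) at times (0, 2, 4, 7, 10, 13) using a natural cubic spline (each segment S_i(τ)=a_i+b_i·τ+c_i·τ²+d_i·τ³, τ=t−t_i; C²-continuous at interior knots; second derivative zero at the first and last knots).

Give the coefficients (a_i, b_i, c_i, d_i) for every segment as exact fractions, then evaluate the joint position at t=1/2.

Δ: Δ0=1/2, Δ1=1, Δ2=-7/3, Δ3=7/3, Δ4=-4/3
row 1: diag=8, rhs=3; c'=1/4, d'=3/8
row 2: denom=10−2·1/4=19/2; d'=(-20−2·3/8)/(19/2)=-83/38
row 3: denom=12−3·6/19=210/19; d'=(28−3·-83/38)/(210/19)=1313/420
row 4: denom=12−3·19/70=783/70; d'=(-22−3·1313/420)/(783/70)=-4393/1566
back: M4=-4393/1566
back: M3=1313/420−19/70·-4393/1566=3044/783
back: M2=-83/38−6/19·3044/783=-1781/522
back: M1=3/8−1/4·-1781/522=641/522
M: M0=0, M1=641/522, M2=-1781/522, M3=3044/783, M4=-4393/1566, M5=0
seg 0: a=2, c=M0/2=0, d=(M1−M0)/(6·2)=641/6264, b=Δ0−h0·(2M0+M1)/6=71/783
seg 1: a=3, c=M1/2=641/1044, d=(M2−M1)/(6·2)=-1211/3132, b=Δ1−h1·(2M1+M2)/6=2065/1566
seg 2: a=5, c=M2/2=-1781/1044, d=(M3−M2)/(6·3)=11431/28188, b=Δ2−h2·(2M2+M3)/6=-1355/1566
seg 3: a=-2, c=M3/2=1522/783, d=(M4−M3)/(6·3)=-10481/28188, b=Δ3−h3·(2M3+M4)/6=-475/3132
seg 4: a=5, c=M4/2=-4393/3132, d=(M5−M4)/(6·3)=4393/28188, b=Δ4−h4·(2M4+M5)/6=2305/1566
t_q=1/2 → seg 0, τ=1/2; S=2+71/783·τ+0·τ²+641/6264·τ³=34379/16704

  seg 0: a=2 b=71/783 c=0 d=641/6264
  seg 1: a=3 b=2065/1566 c=641/1044 d=-1211/3132
  seg 2: a=5 b=-1355/1566 c=-1781/1044 d=11431/28188
  seg 3: a=-2 b=-475/3132 c=1522/783 d=-10481/28188
  seg 4: a=5 b=2305/1566 c=-4393/3132 d=4393/28188
S(1/2) = 34379/16704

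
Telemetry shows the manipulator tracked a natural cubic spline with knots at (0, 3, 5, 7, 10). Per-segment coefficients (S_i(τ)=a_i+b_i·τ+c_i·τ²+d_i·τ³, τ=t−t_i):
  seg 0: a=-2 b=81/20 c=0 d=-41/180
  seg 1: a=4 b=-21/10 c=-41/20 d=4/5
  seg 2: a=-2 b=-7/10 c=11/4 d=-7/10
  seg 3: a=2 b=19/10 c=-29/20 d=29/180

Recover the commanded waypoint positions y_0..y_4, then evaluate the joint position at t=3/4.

y_0=-2 y_1=4 y_2=-2 y_3=2 y_4=-1
S(3/4) = 241/256

y_0 = S_0(0) = a_0 = -2
y_1 = S_1(0) = a_1 = 4
y_2 = S_2(0) = a_2 = -2
y_3 = S_3(0) = a_3 = 2
y_4 = S_3(3) = -1
t_q=3/4 is in segment 0 (τ=3/4); S_0(τ)=241/256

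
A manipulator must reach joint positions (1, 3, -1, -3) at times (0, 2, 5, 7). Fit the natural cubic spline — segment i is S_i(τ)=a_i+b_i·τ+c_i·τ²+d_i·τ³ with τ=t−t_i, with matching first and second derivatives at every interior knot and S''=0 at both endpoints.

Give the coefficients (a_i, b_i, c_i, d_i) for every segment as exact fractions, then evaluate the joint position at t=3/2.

  seg 0: a=1 b=419/273 c=0 d=-73/546
  seg 1: a=3 b=-19/273 c=-73/91 d=8/63
  seg 2: a=-1 b=-397/273 c=31/91 d=-31/546
S(3/2) = 593/208

Δ: Δ0=1, Δ1=-4/3, Δ2=-1
row 1: diag=10, rhs=-14; c'=3/10, d'=-7/5
row 2: denom=10−3·3/10=91/10; d'=(2−3·-7/5)/(91/10)=62/91
back: M2=62/91
back: M1=-7/5−3/10·62/91=-146/91
M: M0=0, M1=-146/91, M2=62/91, M3=0
seg 0: a=1, c=M0/2=0, d=(M1−M0)/(6·2)=-73/546, b=Δ0−h0·(2M0+M1)/6=419/273
seg 1: a=3, c=M1/2=-73/91, d=(M2−M1)/(6·3)=8/63, b=Δ1−h1·(2M1+M2)/6=-19/273
seg 2: a=-1, c=M2/2=31/91, d=(M3−M2)/(6·2)=-31/546, b=Δ2−h2·(2M2+M3)/6=-397/273
t_q=3/2 → seg 0, τ=3/2; S=1+419/273·τ+0·τ²+-73/546·τ³=593/208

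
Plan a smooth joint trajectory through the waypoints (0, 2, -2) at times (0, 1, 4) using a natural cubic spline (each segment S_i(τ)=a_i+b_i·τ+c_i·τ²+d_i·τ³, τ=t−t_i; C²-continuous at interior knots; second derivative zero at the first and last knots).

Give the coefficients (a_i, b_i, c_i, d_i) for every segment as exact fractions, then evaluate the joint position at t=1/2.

  seg 0: a=0 b=29/12 c=0 d=-5/12
  seg 1: a=2 b=7/6 c=-5/4 d=5/36
S(1/2) = 37/32

Δ: Δ0=2, Δ1=-4/3
row 1: diag=8, rhs=-20; c'=3/8, d'=-5/2
back: M1=-5/2
M: M0=0, M1=-5/2, M2=0
seg 0: a=0, c=M0/2=0, d=(M1−M0)/(6·1)=-5/12, b=Δ0−h0·(2M0+M1)/6=29/12
seg 1: a=2, c=M1/2=-5/4, d=(M2−M1)/(6·3)=5/36, b=Δ1−h1·(2M1+M2)/6=7/6
t_q=1/2 → seg 0, τ=1/2; S=0+29/12·τ+0·τ²+-5/12·τ³=37/32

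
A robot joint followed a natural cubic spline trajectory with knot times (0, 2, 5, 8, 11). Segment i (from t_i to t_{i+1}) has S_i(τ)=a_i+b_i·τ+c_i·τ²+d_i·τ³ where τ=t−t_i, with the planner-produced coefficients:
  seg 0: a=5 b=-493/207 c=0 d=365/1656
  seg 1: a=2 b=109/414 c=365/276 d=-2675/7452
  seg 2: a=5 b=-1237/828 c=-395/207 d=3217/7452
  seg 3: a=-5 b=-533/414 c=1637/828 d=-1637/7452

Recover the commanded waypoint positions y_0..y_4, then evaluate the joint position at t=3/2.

y_0 = S_0(0) = a_0 = 5
y_1 = S_1(0) = a_1 = 2
y_2 = S_2(0) = a_2 = 5
y_3 = S_3(0) = a_3 = -5
y_4 = S_3(3) = 3
t_q=3/2 is in segment 0 (τ=3/2); S_0(τ)=9589/4416

y_0=5 y_1=2 y_2=5 y_3=-5 y_4=3
S(3/2) = 9589/4416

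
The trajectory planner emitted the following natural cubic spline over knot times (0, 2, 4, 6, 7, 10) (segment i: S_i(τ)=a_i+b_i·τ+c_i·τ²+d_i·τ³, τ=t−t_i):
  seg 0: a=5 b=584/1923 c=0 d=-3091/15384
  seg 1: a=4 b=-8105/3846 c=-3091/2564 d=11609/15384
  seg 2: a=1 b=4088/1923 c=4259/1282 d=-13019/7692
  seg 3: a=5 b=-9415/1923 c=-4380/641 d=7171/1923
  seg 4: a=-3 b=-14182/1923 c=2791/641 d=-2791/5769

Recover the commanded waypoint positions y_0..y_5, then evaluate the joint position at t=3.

y_0 = S_0(0) = a_0 = 5
y_1 = S_1(0) = a_1 = 4
y_2 = S_2(0) = a_2 = 1
y_3 = S_3(0) = a_3 = 5
y_4 = S_4(0) = a_4 = -3
y_5 = S_4(3) = 1
t_q=3 is in segment 1 (τ=1); S_1(τ)=7393/5128

y_0=5 y_1=4 y_2=1 y_3=5 y_4=-3 y_5=1
S(3) = 7393/5128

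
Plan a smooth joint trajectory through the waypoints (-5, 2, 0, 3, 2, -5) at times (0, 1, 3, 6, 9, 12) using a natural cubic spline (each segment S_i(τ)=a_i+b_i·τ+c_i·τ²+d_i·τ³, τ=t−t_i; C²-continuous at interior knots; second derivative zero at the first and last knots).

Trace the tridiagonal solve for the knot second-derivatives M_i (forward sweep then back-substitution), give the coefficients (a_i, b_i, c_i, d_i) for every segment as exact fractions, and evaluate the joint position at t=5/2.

  seg 0: a=-5 b=2455/288 c=0 d=-439/288
  seg 1: a=2 b=569/144 c=-439/96 d=151/144
  seg 2: a=0 b=-253/144 c=55/32 d=-691/2592
  seg 3: a=3 b=391/288 c=-49/72 d=101/2592
  seg 4: a=2 b=-241/144 c=-95/288 d=95/2592
S(5/2) = 113/96

Δ: Δ0=7, Δ1=-1, Δ2=1, Δ3=-1/3, Δ4=-7/3
row 1: diag=6, rhs=-48; c'=1/3, d'=-8
row 2: denom=10−2·1/3=28/3; d'=(12−2·-8)/(28/3)=3
row 3: denom=12−3·9/28=309/28; d'=(-8−3·3)/(309/28)=-476/309
row 4: denom=12−3·28/103=1152/103; d'=(-12−3·-476/309)/(1152/103)=-95/144
back: M4=-95/144
back: M3=-476/309−28/103·-95/144=-49/36
back: M2=3−9/28·-49/36=55/16
back: M1=-8−1/3·55/16=-439/48
M: M0=0, M1=-439/48, M2=55/16, M3=-49/36, M4=-95/144, M5=0
seg 0: a=-5, c=M0/2=0, d=(M1−M0)/(6·1)=-439/288, b=Δ0−h0·(2M0+M1)/6=2455/288
seg 1: a=2, c=M1/2=-439/96, d=(M2−M1)/(6·2)=151/144, b=Δ1−h1·(2M1+M2)/6=569/144
seg 2: a=0, c=M2/2=55/32, d=(M3−M2)/(6·3)=-691/2592, b=Δ2−h2·(2M2+M3)/6=-253/144
seg 3: a=3, c=M3/2=-49/72, d=(M4−M3)/(6·3)=101/2592, b=Δ3−h3·(2M3+M4)/6=391/288
seg 4: a=2, c=M4/2=-95/288, d=(M5−M4)/(6·3)=95/2592, b=Δ4−h4·(2M4+M5)/6=-241/144
t_q=5/2 → seg 1, τ=3/2; S=2+569/144·τ+-439/96·τ²+151/144·τ³=113/96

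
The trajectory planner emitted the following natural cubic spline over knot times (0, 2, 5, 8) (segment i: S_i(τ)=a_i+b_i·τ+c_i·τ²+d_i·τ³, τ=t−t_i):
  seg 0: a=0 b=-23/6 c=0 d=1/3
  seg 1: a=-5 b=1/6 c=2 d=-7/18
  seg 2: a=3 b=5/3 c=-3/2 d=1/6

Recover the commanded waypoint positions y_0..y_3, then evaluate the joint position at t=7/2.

y_0=0 y_1=-5 y_2=3 y_3=-1
S(7/2) = -25/16

y_0 = S_0(0) = a_0 = 0
y_1 = S_1(0) = a_1 = -5
y_2 = S_2(0) = a_2 = 3
y_3 = S_2(3) = -1
t_q=7/2 is in segment 1 (τ=3/2); S_1(τ)=-25/16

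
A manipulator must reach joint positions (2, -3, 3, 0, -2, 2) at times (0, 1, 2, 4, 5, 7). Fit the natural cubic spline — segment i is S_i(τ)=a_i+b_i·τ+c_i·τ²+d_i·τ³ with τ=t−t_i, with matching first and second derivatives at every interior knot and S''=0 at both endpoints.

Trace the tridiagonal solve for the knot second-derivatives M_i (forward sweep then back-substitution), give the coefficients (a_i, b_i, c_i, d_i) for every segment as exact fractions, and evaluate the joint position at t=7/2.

Δ: Δ0=-5, Δ1=6, Δ2=-3/2, Δ3=-2, Δ4=2
row 1: diag=4, rhs=66; c'=1/4, d'=33/2
row 2: denom=6−1·1/4=23/4; d'=(-45−1·33/2)/(23/4)=-246/23
row 3: denom=6−2·8/23=122/23; d'=(-3−2·-246/23)/(122/23)=423/122
row 4: denom=6−1·23/122=709/122; d'=(24−1·423/122)/(709/122)=2505/709
back: M4=2505/709
back: M3=423/122−23/122·2505/709=1986/709
back: M2=-246/23−8/23·1986/709=-8274/709
back: M1=33/2−1/4·-8274/709=13767/709
M: M0=0, M1=13767/709, M2=-8274/709, M3=1986/709, M4=2505/709, M5=0
seg 0: a=2, c=M0/2=0, d=(M1−M0)/(6·1)=4589/1418, b=Δ0−h0·(2M0+M1)/6=-11679/1418
seg 1: a=-3, c=M1/2=13767/1418, d=(M2−M1)/(6·1)=-7347/1418, b=Δ1−h1·(2M1+M2)/6=1044/709
seg 2: a=3, c=M2/2=-4137/709, d=(M3−M2)/(6·2)=855/709, b=Δ2−h2·(2M2+M3)/6=7581/1418
seg 3: a=0, c=M3/2=993/709, d=(M4−M3)/(6·1)=173/1418, b=Δ3−h3·(2M3+M4)/6=-4995/1418
seg 4: a=-2, c=M4/2=2505/1418, d=(M5−M4)/(6·2)=-835/2836, b=Δ4−h4·(2M4+M5)/6=-252/709
t_q=7/2 → seg 2, τ=3/2; S=3+7581/1418·τ+-4137/709·τ²+855/709·τ³=11121/5672

  seg 0: a=2 b=-11679/1418 c=0 d=4589/1418
  seg 1: a=-3 b=1044/709 c=13767/1418 d=-7347/1418
  seg 2: a=3 b=7581/1418 c=-4137/709 d=855/709
  seg 3: a=0 b=-4995/1418 c=993/709 d=173/1418
  seg 4: a=-2 b=-252/709 c=2505/1418 d=-835/2836
S(7/2) = 11121/5672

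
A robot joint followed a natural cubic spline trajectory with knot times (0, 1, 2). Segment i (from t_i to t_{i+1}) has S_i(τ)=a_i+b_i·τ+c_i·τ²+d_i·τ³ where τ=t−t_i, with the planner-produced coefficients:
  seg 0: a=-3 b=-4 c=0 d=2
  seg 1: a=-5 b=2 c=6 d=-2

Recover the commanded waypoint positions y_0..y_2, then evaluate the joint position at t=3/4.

y_0=-3 y_1=-5 y_2=1
S(3/4) = -165/32

y_0 = S_0(0) = a_0 = -3
y_1 = S_1(0) = a_1 = -5
y_2 = S_1(1) = 1
t_q=3/4 is in segment 0 (τ=3/4); S_0(τ)=-165/32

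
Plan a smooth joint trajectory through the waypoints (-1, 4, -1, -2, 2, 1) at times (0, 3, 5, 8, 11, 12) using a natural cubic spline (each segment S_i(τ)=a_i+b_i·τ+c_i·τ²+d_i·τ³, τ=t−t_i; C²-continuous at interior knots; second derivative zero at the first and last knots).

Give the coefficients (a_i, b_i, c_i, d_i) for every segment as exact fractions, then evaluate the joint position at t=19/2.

  seg 0: a=-1 b=1955/636 c=0 d=-895/5724
  seg 1: a=4 b=-365/318 c=-895/636 d=155/424
  seg 2: a=-1 b=-380/159 c=125/159 d=-16/477
  seg 3: a=-2 b=226/159 c=77/159 d=-245/1431
  seg 4: a=2 b=-47/159 c=-56/53 d=56/159
S(19/2) = 273/424

Δ: Δ0=5/3, Δ1=-5/2, Δ2=-1/3, Δ3=4/3, Δ4=-1
row 1: diag=10, rhs=-25; c'=1/5, d'=-5/2
row 2: denom=10−2·1/5=48/5; d'=(13−2·-5/2)/(48/5)=15/8
row 3: denom=12−3·5/16=177/16; d'=(10−3·15/8)/(177/16)=70/177
row 4: denom=8−3·16/59=424/59; d'=(-14−3·70/177)/(424/59)=-112/53
back: M4=-112/53
back: M3=70/177−16/59·-112/53=154/159
back: M2=15/8−5/16·154/159=250/159
back: M1=-5/2−1/5·250/159=-895/318
M: M0=0, M1=-895/318, M2=250/159, M3=154/159, M4=-112/53, M5=0
seg 0: a=-1, c=M0/2=0, d=(M1−M0)/(6·3)=-895/5724, b=Δ0−h0·(2M0+M1)/6=1955/636
seg 1: a=4, c=M1/2=-895/636, d=(M2−M1)/(6·2)=155/424, b=Δ1−h1·(2M1+M2)/6=-365/318
seg 2: a=-1, c=M2/2=125/159, d=(M3−M2)/(6·3)=-16/477, b=Δ2−h2·(2M2+M3)/6=-380/159
seg 3: a=-2, c=M3/2=77/159, d=(M4−M3)/(6·3)=-245/1431, b=Δ3−h3·(2M3+M4)/6=226/159
seg 4: a=2, c=M4/2=-56/53, d=(M5−M4)/(6·1)=56/159, b=Δ4−h4·(2M4+M5)/6=-47/159
t_q=19/2 → seg 3, τ=3/2; S=-2+226/159·τ+77/159·τ²+-245/1431·τ³=273/424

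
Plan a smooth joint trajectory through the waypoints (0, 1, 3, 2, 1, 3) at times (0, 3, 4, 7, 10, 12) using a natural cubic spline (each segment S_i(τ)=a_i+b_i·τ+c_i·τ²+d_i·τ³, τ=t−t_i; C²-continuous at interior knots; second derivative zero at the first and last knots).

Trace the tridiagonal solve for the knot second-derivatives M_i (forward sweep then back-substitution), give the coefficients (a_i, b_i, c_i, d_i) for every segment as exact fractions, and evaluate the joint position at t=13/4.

  seg 0: a=0 b=-880/2091 c=0 d=1577/18819
  seg 1: a=1 b=3851/2091 c=1577/2091 d=-1246/2091
  seg 2: a=3 b=1089/697 c=-2161/2091 d=2519/18819
  seg 3: a=2 b=-42/41 c=358/2091 d=371/18819
  seg 4: a=1 b=373/697 c=243/697 d=-81/1394
S(13/4) = 33417/22304

Δ: Δ0=1/3, Δ1=2, Δ2=-1/3, Δ3=-1/3, Δ4=1
row 1: diag=8, rhs=10; c'=1/8, d'=5/4
row 2: denom=8−1·1/8=63/8; d'=(-14−1·5/4)/(63/8)=-122/63
row 3: denom=12−3·8/21=76/7; d'=(0−3·-122/63)/(76/7)=61/114
row 4: denom=10−3·21/76=697/76; d'=(8−3·61/114)/(697/76)=486/697
back: M4=486/697
back: M3=61/114−21/76·486/697=716/2091
back: M2=-122/63−8/21·716/2091=-4322/2091
back: M1=5/4−1/8·-4322/2091=3154/2091
M: M0=0, M1=3154/2091, M2=-4322/2091, M3=716/2091, M4=486/697, M5=0
seg 0: a=0, c=M0/2=0, d=(M1−M0)/(6·3)=1577/18819, b=Δ0−h0·(2M0+M1)/6=-880/2091
seg 1: a=1, c=M1/2=1577/2091, d=(M2−M1)/(6·1)=-1246/2091, b=Δ1−h1·(2M1+M2)/6=3851/2091
seg 2: a=3, c=M2/2=-2161/2091, d=(M3−M2)/(6·3)=2519/18819, b=Δ2−h2·(2M2+M3)/6=1089/697
seg 3: a=2, c=M3/2=358/2091, d=(M4−M3)/(6·3)=371/18819, b=Δ3−h3·(2M3+M4)/6=-42/41
seg 4: a=1, c=M4/2=243/697, d=(M5−M4)/(6·2)=-81/1394, b=Δ4−h4·(2M4+M5)/6=373/697
t_q=13/4 → seg 1, τ=1/4; S=1+3851/2091·τ+1577/2091·τ²+-1246/2091·τ³=33417/22304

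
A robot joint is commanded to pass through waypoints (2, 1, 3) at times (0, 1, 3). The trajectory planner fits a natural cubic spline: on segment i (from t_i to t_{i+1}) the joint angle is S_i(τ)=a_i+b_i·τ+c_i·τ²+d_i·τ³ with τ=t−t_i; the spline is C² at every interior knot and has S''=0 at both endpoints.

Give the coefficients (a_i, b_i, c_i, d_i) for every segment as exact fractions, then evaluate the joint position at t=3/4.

  seg 0: a=2 b=-4/3 c=0 d=1/3
  seg 1: a=1 b=-1/3 c=1 d=-1/6
S(3/4) = 73/64

Δ: Δ0=-1, Δ1=1
row 1: diag=6, rhs=12; c'=1/3, d'=2
back: M1=2
M: M0=0, M1=2, M2=0
seg 0: a=2, c=M0/2=0, d=(M1−M0)/(6·1)=1/3, b=Δ0−h0·(2M0+M1)/6=-4/3
seg 1: a=1, c=M1/2=1, d=(M2−M1)/(6·2)=-1/6, b=Δ1−h1·(2M1+M2)/6=-1/3
t_q=3/4 → seg 0, τ=3/4; S=2+-4/3·τ+0·τ²+1/3·τ³=73/64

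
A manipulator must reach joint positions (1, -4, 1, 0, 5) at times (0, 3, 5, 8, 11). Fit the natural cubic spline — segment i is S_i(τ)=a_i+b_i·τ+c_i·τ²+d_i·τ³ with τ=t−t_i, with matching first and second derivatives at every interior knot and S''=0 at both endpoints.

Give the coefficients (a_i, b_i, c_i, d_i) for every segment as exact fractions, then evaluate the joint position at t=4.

  seg 0: a=1 b=-755/236 c=0 d=1085/6372
  seg 1: a=-4 b=165/118 c=1085/708 d=-695/1416
  seg 2: a=1 b=290/177 c=-250/177 d=401/1593
  seg 3: a=0 b=-7/177 c=151/177 d=-151/1593
S(4) = -2209/1416

Δ: Δ0=-5/3, Δ1=5/2, Δ2=-1/3, Δ3=5/3
row 1: diag=10, rhs=25; c'=1/5, d'=5/2
row 2: denom=10−2·1/5=48/5; d'=(-17−2·5/2)/(48/5)=-55/24
row 3: denom=12−3·5/16=177/16; d'=(12−3·-55/24)/(177/16)=302/177
back: M3=302/177
back: M2=-55/24−5/16·302/177=-500/177
back: M1=5/2−1/5·-500/177=1085/354
M: M0=0, M1=1085/354, M2=-500/177, M3=302/177, M4=0
seg 0: a=1, c=M0/2=0, d=(M1−M0)/(6·3)=1085/6372, b=Δ0−h0·(2M0+M1)/6=-755/236
seg 1: a=-4, c=M1/2=1085/708, d=(M2−M1)/(6·2)=-695/1416, b=Δ1−h1·(2M1+M2)/6=165/118
seg 2: a=1, c=M2/2=-250/177, d=(M3−M2)/(6·3)=401/1593, b=Δ2−h2·(2M2+M3)/6=290/177
seg 3: a=0, c=M3/2=151/177, d=(M4−M3)/(6·3)=-151/1593, b=Δ3−h3·(2M3+M4)/6=-7/177
t_q=4 → seg 1, τ=1; S=-4+165/118·τ+1085/708·τ²+-695/1416·τ³=-2209/1416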